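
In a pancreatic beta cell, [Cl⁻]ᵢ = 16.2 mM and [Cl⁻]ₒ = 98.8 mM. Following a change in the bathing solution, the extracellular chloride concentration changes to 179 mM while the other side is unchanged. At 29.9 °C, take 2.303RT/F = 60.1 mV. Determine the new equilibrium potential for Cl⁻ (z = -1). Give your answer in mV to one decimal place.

-62.7 mV

After the shift: [Cl⁻]_out = 179, [Cl⁻]_in = 16.2 mM.
E_new = (60.1/-1)·log₁₀(179/16.2) = -60.10 · (1.0433) = -62.70 mV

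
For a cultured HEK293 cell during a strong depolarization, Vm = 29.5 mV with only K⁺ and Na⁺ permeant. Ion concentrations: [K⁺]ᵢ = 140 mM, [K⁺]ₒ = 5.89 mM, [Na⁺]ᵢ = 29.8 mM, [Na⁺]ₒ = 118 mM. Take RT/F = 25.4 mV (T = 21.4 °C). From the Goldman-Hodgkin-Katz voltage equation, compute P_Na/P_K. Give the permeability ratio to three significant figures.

Let α = P_Na/P_K. GHK: Vm = 25.4·ln[(Kₒ + α·Naₒ)/(Kᵢ + α·Naᵢ)].
e^(Vm/25.4) = e^(29.5/25.4) = 3.1945
So 3.1945·(Kᵢ + α·Naᵢ) = Kₒ + α·Naₒ → α = (3.1945·140.0 − 5.89) / (118.0 − 3.1945·29.8)
α = (447.2 − 5.89) / (118.0 − 95.19) = 441.3/22.81 = 19.35

19.4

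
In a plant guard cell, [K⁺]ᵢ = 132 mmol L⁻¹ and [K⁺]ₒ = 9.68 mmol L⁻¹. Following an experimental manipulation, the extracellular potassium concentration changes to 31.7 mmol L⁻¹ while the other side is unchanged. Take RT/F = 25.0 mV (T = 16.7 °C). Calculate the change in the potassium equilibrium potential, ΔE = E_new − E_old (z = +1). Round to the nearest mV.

30 mV

E_old = (25.0/1)·ln(9.68/132) = -65.32 mV
E_new = (25.0/1)·ln(31.7/132) = -35.66 mV
ΔE = -35.66 − (-65.32) = 29.66 mV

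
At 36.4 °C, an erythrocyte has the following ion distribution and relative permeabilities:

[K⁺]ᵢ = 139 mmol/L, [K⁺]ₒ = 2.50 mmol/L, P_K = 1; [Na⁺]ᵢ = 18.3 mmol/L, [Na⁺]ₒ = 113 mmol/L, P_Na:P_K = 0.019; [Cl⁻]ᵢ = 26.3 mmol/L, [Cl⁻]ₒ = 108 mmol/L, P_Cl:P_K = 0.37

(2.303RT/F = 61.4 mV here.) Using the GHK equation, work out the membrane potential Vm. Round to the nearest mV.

Vm = 61.4 · log₁₀[(Σ P·[cation]ₒ + Σ P·[anion]ᵢ) / (Σ P·[cation]ᵢ + Σ P·[anion]ₒ)]
Numerator = 1×2.50 + 0.019×113 + 0.37×26.3 = 14.38
Denominator = 1×139 + 0.019×18.3 + 0.37×108 = 179.3
Vm = 61.4 · log₁₀(0.080186) = 61.4 × (-1.0959) = -67.29 mV

-67 mV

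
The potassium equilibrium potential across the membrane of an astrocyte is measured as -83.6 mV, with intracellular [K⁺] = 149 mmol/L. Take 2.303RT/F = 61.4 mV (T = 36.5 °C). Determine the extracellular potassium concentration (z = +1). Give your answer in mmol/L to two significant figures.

Nernst: E = (61.4/1) · log₁₀([out]/[in]), so log₁₀([out]/[in]) = -83.6 × 1 / 61.4 = -1.3616.
[out]/[in] = 10^(-1.3616) = 0.04349.
[out] = 0.04349 × 149 = 6.481 mmol/L.

6.5 mmol/L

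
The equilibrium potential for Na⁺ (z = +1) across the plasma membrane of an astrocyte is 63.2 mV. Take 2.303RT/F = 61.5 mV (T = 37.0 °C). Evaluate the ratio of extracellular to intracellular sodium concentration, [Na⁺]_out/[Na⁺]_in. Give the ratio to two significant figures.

11

log₁₀([out]/[in]) = E·z/(61.5) = 63.2 × 1 / 61.5 = 1.0276
[out]/[in] = 10^(1.0276) = 10.66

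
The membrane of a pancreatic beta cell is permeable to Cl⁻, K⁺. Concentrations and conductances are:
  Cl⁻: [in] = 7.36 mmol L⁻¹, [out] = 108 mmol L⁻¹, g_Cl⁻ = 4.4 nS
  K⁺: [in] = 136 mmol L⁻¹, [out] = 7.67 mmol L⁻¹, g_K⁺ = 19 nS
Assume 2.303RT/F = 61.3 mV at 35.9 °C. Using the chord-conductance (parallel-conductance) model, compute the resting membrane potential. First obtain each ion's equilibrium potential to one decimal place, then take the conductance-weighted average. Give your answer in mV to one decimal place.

E_Cl⁻ = (61.3/-1)·log₁₀(108/7.36) = -71.5 mV
E_K⁺ = (61.3/1)·log₁₀(7.67/136) = -76.5 mV
Vm = (Σ gᵢEᵢ)/(Σ gᵢ) = (4.4·-71.5 + 19·-76.5) / (4.4 + 19)
= -1768.10 / 23.4 = -75.56 mV

-75.6 mV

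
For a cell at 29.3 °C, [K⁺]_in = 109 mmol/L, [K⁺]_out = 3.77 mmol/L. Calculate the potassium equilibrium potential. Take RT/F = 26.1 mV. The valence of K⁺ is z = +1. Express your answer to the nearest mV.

E = (26.1/z) · ln([K⁺]_out/[K⁺]_in) with z = +1.
= (26.1/1) · ln(3.77/109) = 26.10 · ln(0.03459)
= 26.10 · (-3.3643) = -87.81 mV

-88 mV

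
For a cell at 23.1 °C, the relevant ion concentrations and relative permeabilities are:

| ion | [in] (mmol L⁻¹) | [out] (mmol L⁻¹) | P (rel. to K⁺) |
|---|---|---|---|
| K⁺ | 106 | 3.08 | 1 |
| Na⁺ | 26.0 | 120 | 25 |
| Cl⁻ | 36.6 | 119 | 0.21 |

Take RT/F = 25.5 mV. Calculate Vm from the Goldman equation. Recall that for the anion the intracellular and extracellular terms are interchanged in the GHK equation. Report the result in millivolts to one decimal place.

Vm = 25.5 · ln[(Σ P·[cation]ₒ + Σ P·[anion]ᵢ) / (Σ P·[cation]ᵢ + Σ P·[anion]ₒ)]
Numerator = 1×3.08 + 25×120 + 0.21×36.6 = 3011
Denominator = 1×106 + 25×26.0 + 0.21×119 = 781
Vm = 25.5 · ln(3.8551) = 25.5 × (1.3494) = 34.41 mV

34.4 mV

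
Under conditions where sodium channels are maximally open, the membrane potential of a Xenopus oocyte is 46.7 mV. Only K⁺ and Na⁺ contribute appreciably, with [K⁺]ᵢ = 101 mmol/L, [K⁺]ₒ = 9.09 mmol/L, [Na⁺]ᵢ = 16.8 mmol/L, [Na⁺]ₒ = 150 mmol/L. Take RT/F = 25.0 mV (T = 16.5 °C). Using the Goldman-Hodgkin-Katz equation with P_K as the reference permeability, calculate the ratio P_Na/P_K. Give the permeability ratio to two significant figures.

Let α = P_Na/P_K. GHK: Vm = 25.0·ln[(Kₒ + α·Naₒ)/(Kᵢ + α·Naᵢ)].
e^(Vm/25.0) = e^(46.7/25.0) = 6.4753
So 6.4753·(Kᵢ + α·Naᵢ) = Kₒ + α·Naₒ → α = (6.4753·101.0 − 9.09) / (150.0 − 6.4753·16.8)
α = (654 − 9.09) / (150.0 − 108.8) = 644.9/41.21 = 15.65

16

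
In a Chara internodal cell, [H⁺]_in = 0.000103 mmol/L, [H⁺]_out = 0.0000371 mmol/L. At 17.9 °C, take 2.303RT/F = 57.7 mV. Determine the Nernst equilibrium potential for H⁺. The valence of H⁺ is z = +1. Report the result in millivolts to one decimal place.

E = (57.7/z) · log₁₀([H⁺]_out/[H⁺]_in) with z = +1.
= (57.7/1) · log₁₀(0.0000371/0.000103) = 57.70 · log₁₀(0.3602)
= 57.70 · (-0.4435) = -25.59 mV

-25.6 mV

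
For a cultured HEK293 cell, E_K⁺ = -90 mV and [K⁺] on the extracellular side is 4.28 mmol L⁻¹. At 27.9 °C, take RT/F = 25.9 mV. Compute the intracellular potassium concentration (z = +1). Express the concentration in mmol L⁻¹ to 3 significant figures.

138 mmol L⁻¹

Nernst: E = (25.9/1) · ln([out]/[in]), so ln([out]/[in]) = -90.0 × 1 / 25.9 = -3.4749.
[out]/[in] = e^(-3.4749) = 0.03096.
[in] = 4.28 / 0.03096 = 138.2 mmol L⁻¹.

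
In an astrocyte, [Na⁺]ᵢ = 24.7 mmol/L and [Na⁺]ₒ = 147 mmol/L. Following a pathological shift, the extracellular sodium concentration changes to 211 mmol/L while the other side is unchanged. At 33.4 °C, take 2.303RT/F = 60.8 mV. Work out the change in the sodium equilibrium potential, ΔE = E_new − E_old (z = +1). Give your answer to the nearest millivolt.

10 mV

E_old = (60.8/1)·log₁₀(147/24.7) = 47.10 mV
E_new = (60.8/1)·log₁₀(211/24.7) = 56.64 mV
ΔE = 56.64 − (47.10) = 9.54 mV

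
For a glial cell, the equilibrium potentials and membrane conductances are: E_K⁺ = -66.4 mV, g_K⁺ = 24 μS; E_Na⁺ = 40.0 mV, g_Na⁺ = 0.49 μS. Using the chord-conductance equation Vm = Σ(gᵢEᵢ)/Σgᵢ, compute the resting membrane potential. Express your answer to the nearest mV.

-64 mV

Σ gᵢEᵢ = 24·(-66.4) + 0.49·(40.0) = -1574.00
Σ gᵢ = 24 + 0.49 = 24.49
Vm = -1574.00 / 24.49 = -64.27 mV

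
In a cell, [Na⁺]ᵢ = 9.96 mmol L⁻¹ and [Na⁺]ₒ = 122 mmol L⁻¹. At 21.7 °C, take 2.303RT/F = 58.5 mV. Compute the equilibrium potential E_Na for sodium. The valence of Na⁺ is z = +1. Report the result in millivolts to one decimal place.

63.7 mV

E = (58.5/z) · log₁₀([Na⁺]_out/[Na⁺]_in) with z = +1.
= (58.5/1) · log₁₀(122/9.96) = 58.50 · log₁₀(12.25)
= 58.50 · (1.0881) = 63.65 mV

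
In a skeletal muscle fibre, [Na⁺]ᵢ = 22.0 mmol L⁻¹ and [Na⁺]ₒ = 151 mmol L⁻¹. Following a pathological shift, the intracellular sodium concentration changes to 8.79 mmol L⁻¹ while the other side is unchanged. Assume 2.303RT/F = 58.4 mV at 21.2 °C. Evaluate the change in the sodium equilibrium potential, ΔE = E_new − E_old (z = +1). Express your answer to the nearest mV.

E_old = (58.4/1)·log₁₀(151/22.0) = 48.85 mV
E_new = (58.4/1)·log₁₀(151/8.79) = 72.12 mV
ΔE = 72.12 − (48.85) = 23.27 mV

23 mV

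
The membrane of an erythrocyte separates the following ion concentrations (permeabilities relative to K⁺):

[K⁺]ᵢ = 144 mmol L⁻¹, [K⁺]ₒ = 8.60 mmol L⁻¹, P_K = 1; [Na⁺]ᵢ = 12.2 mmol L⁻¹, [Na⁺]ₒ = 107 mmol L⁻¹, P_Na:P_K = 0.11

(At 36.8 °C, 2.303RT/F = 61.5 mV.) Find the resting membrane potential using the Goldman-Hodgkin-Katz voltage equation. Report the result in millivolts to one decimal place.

Vm = 61.5 · log₁₀[(Σ P·[cation]ₒ + Σ P·[anion]ᵢ) / (Σ P·[cation]ᵢ + Σ P·[anion]ₒ)]
Numerator = 1×8.60 + 0.11×107 = 20.37
Denominator = 1×144 + 0.11×12.2 = 145.3
Vm = 61.5 · log₁₀(0.14015) = 61.5 × (-0.8534) = -52.48 mV

-52.5 mV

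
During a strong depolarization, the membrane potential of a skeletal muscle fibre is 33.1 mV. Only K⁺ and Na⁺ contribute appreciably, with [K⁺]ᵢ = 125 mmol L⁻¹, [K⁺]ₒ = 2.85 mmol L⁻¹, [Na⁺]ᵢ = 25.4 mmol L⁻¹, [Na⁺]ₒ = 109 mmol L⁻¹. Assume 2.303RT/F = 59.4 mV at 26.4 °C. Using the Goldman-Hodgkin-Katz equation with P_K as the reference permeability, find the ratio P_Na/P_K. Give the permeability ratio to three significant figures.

25.8

Let α = P_Na/P_K. GHK: Vm = 59.4·log₁₀[(Kₒ + α·Naₒ)/(Kᵢ + α·Naᵢ)].
10^(Vm/59.4) = 10^(33.1/59.4) = 3.6078
So 3.6078·(Kᵢ + α·Naᵢ) = Kₒ + α·Naₒ → α = (3.6078·125.0 − 2.85) / (109.0 − 3.6078·25.4)
α = (451 − 2.85) / (109.0 − 91.64) = 448.1/17.36 = 25.81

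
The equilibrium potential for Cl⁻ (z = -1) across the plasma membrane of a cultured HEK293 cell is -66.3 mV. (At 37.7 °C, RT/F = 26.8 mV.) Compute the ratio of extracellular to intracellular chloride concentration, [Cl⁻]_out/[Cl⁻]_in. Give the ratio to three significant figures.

11.9

ln([out]/[in]) = E·z/(26.8) = -66.3 × -1 / 26.8 = 2.4739
[out]/[in] = e^(2.4739) = 11.87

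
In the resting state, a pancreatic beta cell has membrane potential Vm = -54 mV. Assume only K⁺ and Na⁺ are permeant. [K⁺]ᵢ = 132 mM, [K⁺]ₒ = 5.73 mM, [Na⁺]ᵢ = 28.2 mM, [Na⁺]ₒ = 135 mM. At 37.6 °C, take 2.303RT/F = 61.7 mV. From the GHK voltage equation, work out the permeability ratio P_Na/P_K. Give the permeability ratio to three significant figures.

0.0904

Let α = P_Na/P_K. GHK: Vm = 61.7·log₁₀[(Kₒ + α·Naₒ)/(Kᵢ + α·Naᵢ)].
10^(Vm/61.7) = 10^(-54.0/61.7) = 0.13329
So 0.13329·(Kᵢ + α·Naᵢ) = Kₒ + α·Naₒ → α = (0.13329·132.0 − 5.73) / (135.0 − 0.13329·28.2)
α = (17.59 − 5.73) / (135.0 − 3.759) = 11.86/131.2 = 0.0904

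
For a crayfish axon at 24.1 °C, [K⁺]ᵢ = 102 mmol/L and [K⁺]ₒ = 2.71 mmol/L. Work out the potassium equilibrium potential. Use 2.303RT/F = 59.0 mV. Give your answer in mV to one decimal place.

-93.0 mV

E = (59.0/z) · log₁₀([K⁺]_out/[K⁺]_in) with z = +1.
= (59.0/1) · log₁₀(2.71/102) = 59.00 · log₁₀(0.02657)
= 59.00 · (-1.5756) = -92.96 mV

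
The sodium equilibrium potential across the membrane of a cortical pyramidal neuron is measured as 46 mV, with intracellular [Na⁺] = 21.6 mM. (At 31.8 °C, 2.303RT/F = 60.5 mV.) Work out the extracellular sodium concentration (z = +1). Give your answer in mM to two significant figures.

Nernst: E = (60.5/1) · log₁₀([out]/[in]), so log₁₀([out]/[in]) = 46.0 × 1 / 60.5 = 0.7603.
[out]/[in] = 10^(0.7603) = 5.759.
[out] = 5.759 × 21.6 = 124.4 mM.

120 mM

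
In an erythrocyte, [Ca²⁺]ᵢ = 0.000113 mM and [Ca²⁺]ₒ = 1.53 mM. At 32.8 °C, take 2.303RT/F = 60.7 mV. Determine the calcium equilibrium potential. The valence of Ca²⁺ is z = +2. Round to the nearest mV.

125 mV

E = (60.7/z) · log₁₀([Ca²⁺]_out/[Ca²⁺]_in) with z = +2.
= (60.7/2) · log₁₀(1.53/0.000113) = 30.35 · log₁₀(1.354e+04)
= 30.35 · (4.1316) = 125.39 mV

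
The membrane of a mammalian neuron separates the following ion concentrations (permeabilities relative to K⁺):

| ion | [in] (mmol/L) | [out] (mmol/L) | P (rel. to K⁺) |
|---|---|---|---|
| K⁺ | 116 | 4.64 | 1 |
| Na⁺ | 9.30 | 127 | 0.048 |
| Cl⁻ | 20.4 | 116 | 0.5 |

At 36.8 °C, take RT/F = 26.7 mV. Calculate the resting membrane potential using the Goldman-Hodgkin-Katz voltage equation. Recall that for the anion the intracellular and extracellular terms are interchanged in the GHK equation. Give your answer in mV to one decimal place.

Vm = 26.7 · ln[(Σ P·[cation]ₒ + Σ P·[anion]ᵢ) / (Σ P·[cation]ᵢ + Σ P·[anion]ₒ)]
Numerator = 1×4.64 + 0.048×127 + 0.5×20.4 = 20.94
Denominator = 1×116 + 0.048×9.30 + 0.5×116 = 174.4
Vm = 26.7 · ln(0.12001) = 26.7 × (-2.1201) = -56.61 mV

-56.6 mV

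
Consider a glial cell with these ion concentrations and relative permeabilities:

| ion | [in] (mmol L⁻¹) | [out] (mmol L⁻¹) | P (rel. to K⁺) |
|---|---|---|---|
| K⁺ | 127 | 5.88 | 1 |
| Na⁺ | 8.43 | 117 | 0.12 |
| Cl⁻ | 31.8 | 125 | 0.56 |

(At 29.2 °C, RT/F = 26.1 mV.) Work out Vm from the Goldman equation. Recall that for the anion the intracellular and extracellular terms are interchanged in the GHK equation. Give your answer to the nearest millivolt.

-43 mV

Vm = 26.1 · ln[(Σ P·[cation]ₒ + Σ P·[anion]ᵢ) / (Σ P·[cation]ᵢ + Σ P·[anion]ₒ)]
Numerator = 1×5.88 + 0.12×117 + 0.56×31.8 = 37.73
Denominator = 1×127 + 0.12×8.43 + 0.56×125 = 198
Vm = 26.1 · ln(0.19053) = 26.1 × (-1.6579) = -43.27 mV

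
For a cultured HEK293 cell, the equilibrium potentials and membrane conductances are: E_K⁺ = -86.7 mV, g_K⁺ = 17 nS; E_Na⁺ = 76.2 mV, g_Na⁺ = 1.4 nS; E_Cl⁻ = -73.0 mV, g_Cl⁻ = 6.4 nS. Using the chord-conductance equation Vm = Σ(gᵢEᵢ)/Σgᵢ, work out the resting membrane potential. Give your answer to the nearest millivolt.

Σ gᵢEᵢ = 17·(-86.7) + 1.4·(76.2) + 6.4·(-73.0) = -1834.42
Σ gᵢ = 17 + 1.4 + 6.4 = 24.8
Vm = -1834.42 / 24.8 = -73.97 mV

-74 mV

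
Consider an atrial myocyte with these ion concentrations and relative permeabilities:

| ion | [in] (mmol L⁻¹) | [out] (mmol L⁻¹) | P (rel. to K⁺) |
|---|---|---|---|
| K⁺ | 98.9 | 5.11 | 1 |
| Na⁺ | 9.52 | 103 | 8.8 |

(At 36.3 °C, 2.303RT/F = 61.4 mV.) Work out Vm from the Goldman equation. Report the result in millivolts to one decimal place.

42.9 mV

Vm = 61.4 · log₁₀[(Σ P·[cation]ₒ + Σ P·[anion]ᵢ) / (Σ P·[cation]ᵢ + Σ P·[anion]ₒ)]
Numerator = 1×5.11 + 8.8×103 = 911.5
Denominator = 1×98.9 + 8.8×9.52 = 182.7
Vm = 61.4 · log₁₀(4.9898) = 61.4 × (0.6981) = 42.86 mV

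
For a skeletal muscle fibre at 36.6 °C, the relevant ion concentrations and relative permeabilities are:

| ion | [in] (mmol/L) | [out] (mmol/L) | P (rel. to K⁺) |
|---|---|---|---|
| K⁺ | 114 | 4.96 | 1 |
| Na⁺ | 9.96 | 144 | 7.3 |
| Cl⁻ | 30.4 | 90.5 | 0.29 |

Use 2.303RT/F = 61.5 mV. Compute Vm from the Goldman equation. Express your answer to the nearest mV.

43 mV

Vm = 61.5 · log₁₀[(Σ P·[cation]ₒ + Σ P·[anion]ᵢ) / (Σ P·[cation]ᵢ + Σ P·[anion]ₒ)]
Numerator = 1×4.96 + 7.3×144 + 0.29×30.4 = 1065
Denominator = 1×114 + 7.3×9.96 + 0.29×90.5 = 213
Vm = 61.5 · log₁₀(5.001) = 61.5 × (0.6991) = 42.99 mV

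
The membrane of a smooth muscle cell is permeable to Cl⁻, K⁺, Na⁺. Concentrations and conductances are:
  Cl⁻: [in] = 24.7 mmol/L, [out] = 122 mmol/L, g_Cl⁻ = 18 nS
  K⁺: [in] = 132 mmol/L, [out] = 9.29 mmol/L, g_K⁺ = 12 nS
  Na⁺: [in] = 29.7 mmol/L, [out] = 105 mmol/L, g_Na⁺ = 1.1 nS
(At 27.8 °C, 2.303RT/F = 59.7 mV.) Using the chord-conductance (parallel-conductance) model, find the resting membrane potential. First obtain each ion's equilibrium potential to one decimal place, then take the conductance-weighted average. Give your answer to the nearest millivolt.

-49 mV

E_Cl⁻ = (59.7/-1)·log₁₀(122/24.7) = -41.4 mV
E_K⁺ = (59.7/1)·log₁₀(9.29/132) = -68.8 mV
E_Na⁺ = (59.7/1)·log₁₀(105/29.7) = 32.7 mV
Vm = (Σ gᵢEᵢ)/(Σ gᵢ) = (18·-41.4 + 12·-68.8 + 1.1·32.7) / (18 + 12 + 1.1)
= -1534.83 / 31.1 = -49.35 mV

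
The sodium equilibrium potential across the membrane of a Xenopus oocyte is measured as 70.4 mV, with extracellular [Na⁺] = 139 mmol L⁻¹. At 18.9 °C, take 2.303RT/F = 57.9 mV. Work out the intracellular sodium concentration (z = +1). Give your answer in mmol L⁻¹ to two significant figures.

Nernst: E = (57.9/1) · log₁₀([out]/[in]), so log₁₀([out]/[in]) = 70.4 × 1 / 57.9 = 1.2159.
[out]/[in] = 10^(1.2159) = 16.44.
[in] = 139 / 16.44 = 8.455 mmol L⁻¹.

8.5 mmol L⁻¹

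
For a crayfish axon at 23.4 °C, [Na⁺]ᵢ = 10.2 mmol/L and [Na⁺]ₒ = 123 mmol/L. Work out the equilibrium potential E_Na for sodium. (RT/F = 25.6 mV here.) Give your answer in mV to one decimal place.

63.7 mV

E = (25.6/z) · ln([Na⁺]_out/[Na⁺]_in) with z = +1.
= (25.6/1) · ln(123/10.2) = 25.60 · ln(12.06)
= 25.60 · (2.4898) = 63.74 mV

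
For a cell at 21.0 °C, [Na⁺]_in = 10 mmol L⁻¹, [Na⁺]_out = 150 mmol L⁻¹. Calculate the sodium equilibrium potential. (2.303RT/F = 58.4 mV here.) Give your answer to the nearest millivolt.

69 mV

E = (58.4/z) · log₁₀([Na⁺]_out/[Na⁺]_in) with z = +1.
= (58.4/1) · log₁₀(150/10) = 58.40 · log₁₀(15)
= 58.40 · (1.1761) = 68.68 mV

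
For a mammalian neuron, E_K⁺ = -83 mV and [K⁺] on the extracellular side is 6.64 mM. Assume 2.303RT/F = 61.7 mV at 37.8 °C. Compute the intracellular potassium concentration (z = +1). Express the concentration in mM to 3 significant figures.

Nernst: E = (61.7/1) · log₁₀([out]/[in]), so log₁₀([out]/[in]) = -83.0 × 1 / 61.7 = -1.3452.
[out]/[in] = 10^(-1.3452) = 0.04516.
[in] = 6.64 / 0.04516 = 147 mM.

147 mM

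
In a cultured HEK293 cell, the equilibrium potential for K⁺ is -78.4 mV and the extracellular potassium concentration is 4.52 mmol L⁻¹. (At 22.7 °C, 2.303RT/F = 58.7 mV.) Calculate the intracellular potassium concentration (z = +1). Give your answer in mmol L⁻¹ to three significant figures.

Nernst: E = (58.7/1) · log₁₀([out]/[in]), so log₁₀([out]/[in]) = -78.4 × 1 / 58.7 = -1.3356.
[out]/[in] = 10^(-1.3356) = 0.04617.
[in] = 4.52 / 0.04617 = 97.89 mmol L⁻¹.

97.9 mmol L⁻¹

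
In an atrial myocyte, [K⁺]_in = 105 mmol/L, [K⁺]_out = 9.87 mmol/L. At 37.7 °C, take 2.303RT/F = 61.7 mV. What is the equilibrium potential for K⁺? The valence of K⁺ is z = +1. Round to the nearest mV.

E = (61.7/z) · log₁₀([K⁺]_out/[K⁺]_in) with z = +1.
= (61.7/1) · log₁₀(9.87/105) = 61.70 · log₁₀(0.094)
= 61.70 · (-1.0269) = -63.36 mV

-63 mV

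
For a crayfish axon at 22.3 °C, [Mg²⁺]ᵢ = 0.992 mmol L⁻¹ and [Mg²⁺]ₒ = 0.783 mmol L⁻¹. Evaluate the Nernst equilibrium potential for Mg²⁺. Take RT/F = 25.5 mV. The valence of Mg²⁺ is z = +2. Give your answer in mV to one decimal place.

E = (25.5/z) · ln([Mg²⁺]_out/[Mg²⁺]_in) with z = +2.
= (25.5/2) · ln(0.783/0.992) = 12.75 · ln(0.7893)
= 12.75 · (-0.2366) = -3.02 mV

-3.0 mV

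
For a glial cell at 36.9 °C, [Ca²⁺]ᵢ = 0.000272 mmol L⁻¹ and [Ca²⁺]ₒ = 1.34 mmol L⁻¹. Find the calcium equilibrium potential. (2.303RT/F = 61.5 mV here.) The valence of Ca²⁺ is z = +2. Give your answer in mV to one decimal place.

113.5 mV

E = (61.5/z) · log₁₀([Ca²⁺]_out/[Ca²⁺]_in) with z = +2.
= (61.5/2) · log₁₀(1.34/0.000272) = 30.75 · log₁₀(4926)
= 30.75 · (3.6925) = 113.55 mV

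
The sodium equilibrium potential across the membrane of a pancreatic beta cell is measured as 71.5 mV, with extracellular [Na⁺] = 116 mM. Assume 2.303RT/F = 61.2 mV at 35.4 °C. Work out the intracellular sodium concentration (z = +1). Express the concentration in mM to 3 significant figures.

7.87 mM

Nernst: E = (61.2/1) · log₁₀([out]/[in]), so log₁₀([out]/[in]) = 71.5 × 1 / 61.2 = 1.1683.
[out]/[in] = 10^(1.1683) = 14.73.
[in] = 116 / 14.73 = 7.873 mM.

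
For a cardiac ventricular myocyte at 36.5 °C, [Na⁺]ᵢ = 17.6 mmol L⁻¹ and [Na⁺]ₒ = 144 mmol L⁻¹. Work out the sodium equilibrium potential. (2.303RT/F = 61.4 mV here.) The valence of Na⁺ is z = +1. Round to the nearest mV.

E = (61.4/z) · log₁₀([Na⁺]_out/[Na⁺]_in) with z = +1.
= (61.4/1) · log₁₀(144/17.6) = 61.40 · log₁₀(8.182)
= 61.40 · (0.9128) = 56.05 mV

56 mV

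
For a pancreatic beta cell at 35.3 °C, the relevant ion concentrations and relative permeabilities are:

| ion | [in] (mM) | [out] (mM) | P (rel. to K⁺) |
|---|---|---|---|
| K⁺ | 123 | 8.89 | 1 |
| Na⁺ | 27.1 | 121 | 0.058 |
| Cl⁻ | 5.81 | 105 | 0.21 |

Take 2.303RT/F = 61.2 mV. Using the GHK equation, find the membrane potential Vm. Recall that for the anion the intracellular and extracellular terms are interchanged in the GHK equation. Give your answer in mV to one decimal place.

Vm = 61.2 · log₁₀[(Σ P·[cation]ₒ + Σ P·[anion]ᵢ) / (Σ P·[cation]ᵢ + Σ P·[anion]ₒ)]
Numerator = 1×8.89 + 0.058×121 + 0.21×5.81 = 17.13
Denominator = 1×123 + 0.058×27.1 + 0.21×105 = 146.6
Vm = 61.2 · log₁₀(0.11682) = 61.2 × (-0.9325) = -57.07 mV

-57.1 mV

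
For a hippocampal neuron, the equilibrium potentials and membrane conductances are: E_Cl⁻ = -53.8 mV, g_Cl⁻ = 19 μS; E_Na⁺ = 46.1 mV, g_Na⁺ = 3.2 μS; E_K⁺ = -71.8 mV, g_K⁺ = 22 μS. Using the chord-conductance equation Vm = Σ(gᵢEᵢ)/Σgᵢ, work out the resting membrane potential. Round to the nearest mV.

Σ gᵢEᵢ = 19·(-53.8) + 3.2·(46.1) + 22·(-71.8) = -2454.28
Σ gᵢ = 19 + 3.2 + 22 = 44.2
Vm = -2454.28 / 44.2 = -55.53 mV

-56 mV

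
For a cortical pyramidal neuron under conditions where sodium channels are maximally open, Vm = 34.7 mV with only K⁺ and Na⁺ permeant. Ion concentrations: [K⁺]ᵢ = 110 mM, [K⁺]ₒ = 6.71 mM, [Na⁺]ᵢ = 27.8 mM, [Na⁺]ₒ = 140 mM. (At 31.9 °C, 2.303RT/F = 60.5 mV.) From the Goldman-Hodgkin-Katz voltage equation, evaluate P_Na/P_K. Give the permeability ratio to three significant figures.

11.3

Let α = P_Na/P_K. GHK: Vm = 60.5·log₁₀[(Kₒ + α·Naₒ)/(Kᵢ + α·Naᵢ)].
10^(Vm/60.5) = 10^(34.7/60.5) = 3.7459
So 3.7459·(Kᵢ + α·Naᵢ) = Kₒ + α·Naₒ → α = (3.7459·110.0 − 6.71) / (140.0 − 3.7459·27.8)
α = (412 − 6.71) / (140.0 − 104.1) = 405.3/35.86 = 11.3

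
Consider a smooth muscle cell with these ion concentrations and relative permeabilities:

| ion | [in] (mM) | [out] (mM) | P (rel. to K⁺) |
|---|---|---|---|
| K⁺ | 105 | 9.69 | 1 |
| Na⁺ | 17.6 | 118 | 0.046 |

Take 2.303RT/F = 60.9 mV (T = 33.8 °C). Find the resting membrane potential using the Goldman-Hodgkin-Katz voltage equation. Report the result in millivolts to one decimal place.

Vm = 60.9 · log₁₀[(Σ P·[cation]ₒ + Σ P·[anion]ᵢ) / (Σ P·[cation]ᵢ + Σ P·[anion]ₒ)]
Numerator = 1×9.69 + 0.046×118 = 15.12
Denominator = 1×105 + 0.046×17.6 = 105.8
Vm = 60.9 · log₁₀(0.14288) = 60.9 × (-0.8450) = -51.46 mV

-51.5 mV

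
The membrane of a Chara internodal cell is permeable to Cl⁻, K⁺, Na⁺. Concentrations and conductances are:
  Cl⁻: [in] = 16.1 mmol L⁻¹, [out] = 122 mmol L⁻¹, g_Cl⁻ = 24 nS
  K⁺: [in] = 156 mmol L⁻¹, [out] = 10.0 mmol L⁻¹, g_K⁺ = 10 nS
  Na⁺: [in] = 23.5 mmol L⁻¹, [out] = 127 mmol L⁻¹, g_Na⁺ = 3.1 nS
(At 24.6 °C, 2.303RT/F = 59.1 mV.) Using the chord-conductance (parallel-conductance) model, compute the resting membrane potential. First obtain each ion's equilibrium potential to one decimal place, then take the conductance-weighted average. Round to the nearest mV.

E_Cl⁻ = (59.1/-1)·log₁₀(122/16.1) = -52.0 mV
E_K⁺ = (59.1/1)·log₁₀(10.0/156) = -70.5 mV
E_Na⁺ = (59.1/1)·log₁₀(127/23.5) = 43.3 mV
Vm = (Σ gᵢEᵢ)/(Σ gᵢ) = (24·-52.0 + 10·-70.5 + 3.1·43.3) / (24 + 10 + 3.1)
= -1818.77 / 37.1 = -49.02 mV

-49 mV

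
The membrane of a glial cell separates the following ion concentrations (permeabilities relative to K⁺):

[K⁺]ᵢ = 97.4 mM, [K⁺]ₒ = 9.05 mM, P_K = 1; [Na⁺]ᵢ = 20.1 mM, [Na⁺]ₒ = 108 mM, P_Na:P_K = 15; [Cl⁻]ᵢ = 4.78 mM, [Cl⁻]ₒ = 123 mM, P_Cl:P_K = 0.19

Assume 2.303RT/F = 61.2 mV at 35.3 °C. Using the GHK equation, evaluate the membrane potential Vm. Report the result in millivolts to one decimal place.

Vm = 61.2 · log₁₀[(Σ P·[cation]ₒ + Σ P·[anion]ᵢ) / (Σ P·[cation]ᵢ + Σ P·[anion]ₒ)]
Numerator = 1×9.05 + 15×108 + 0.19×4.78 = 1630
Denominator = 1×97.4 + 15×20.1 + 0.19×123 = 422.3
Vm = 61.2 · log₁₀(3.86) = 61.2 × (0.5866) = 35.90 mV

35.9 mV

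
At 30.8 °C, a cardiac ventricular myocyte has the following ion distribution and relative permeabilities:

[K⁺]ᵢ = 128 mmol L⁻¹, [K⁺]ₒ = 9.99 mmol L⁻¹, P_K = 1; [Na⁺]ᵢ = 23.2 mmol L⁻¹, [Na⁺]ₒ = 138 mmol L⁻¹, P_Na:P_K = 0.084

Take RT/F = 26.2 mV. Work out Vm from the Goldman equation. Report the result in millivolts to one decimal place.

Vm = 26.2 · ln[(Σ P·[cation]ₒ + Σ P·[anion]ᵢ) / (Σ P·[cation]ᵢ + Σ P·[anion]ₒ)]
Numerator = 1×9.99 + 0.084×138 = 21.58
Denominator = 1×128 + 0.084×23.2 = 129.9
Vm = 26.2 · ln(0.16608) = 26.2 × (-1.7953) = -47.04 mV

-47.0 mV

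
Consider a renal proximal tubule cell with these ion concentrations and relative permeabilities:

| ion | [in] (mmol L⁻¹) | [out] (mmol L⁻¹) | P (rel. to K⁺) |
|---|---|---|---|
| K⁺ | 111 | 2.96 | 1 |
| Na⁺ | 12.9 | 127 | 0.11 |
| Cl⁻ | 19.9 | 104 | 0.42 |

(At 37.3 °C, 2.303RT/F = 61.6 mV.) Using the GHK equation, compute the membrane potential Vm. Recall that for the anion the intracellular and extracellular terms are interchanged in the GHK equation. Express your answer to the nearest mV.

Vm = 61.6 · log₁₀[(Σ P·[cation]ₒ + Σ P·[anion]ᵢ) / (Σ P·[cation]ᵢ + Σ P·[anion]ₒ)]
Numerator = 1×2.96 + 0.11×127 + 0.42×19.9 = 25.29
Denominator = 1×111 + 0.11×12.9 + 0.42×104 = 156.1
Vm = 61.6 · log₁₀(0.162) = 61.6 × (-0.7905) = -48.69 mV

-49 mV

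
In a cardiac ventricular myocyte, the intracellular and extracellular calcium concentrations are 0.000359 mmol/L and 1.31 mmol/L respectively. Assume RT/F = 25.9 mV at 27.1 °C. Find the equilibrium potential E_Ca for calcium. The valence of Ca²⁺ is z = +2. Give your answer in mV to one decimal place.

E = (25.9/z) · ln([Ca²⁺]_out/[Ca²⁺]_in) with z = +2.
= (25.9/2) · ln(1.31/0.000359) = 12.95 · ln(3649)
= 12.95 · (8.2022) = 106.22 mV

106.2 mV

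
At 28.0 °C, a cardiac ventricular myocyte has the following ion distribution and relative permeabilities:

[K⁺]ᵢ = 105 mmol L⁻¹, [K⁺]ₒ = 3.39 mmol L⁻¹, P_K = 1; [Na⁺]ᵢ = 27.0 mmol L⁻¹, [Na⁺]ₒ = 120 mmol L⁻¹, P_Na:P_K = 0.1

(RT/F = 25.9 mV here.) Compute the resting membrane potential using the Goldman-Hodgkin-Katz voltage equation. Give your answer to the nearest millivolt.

Vm = 25.9 · ln[(Σ P·[cation]ₒ + Σ P·[anion]ᵢ) / (Σ P·[cation]ᵢ + Σ P·[anion]ₒ)]
Numerator = 1×3.39 + 0.1×120 = 15.39
Denominator = 1×105 + 0.1×27.0 = 107.7
Vm = 25.9 · ln(0.1429) = 25.9 × (-1.9456) = -50.39 mV

-50 mV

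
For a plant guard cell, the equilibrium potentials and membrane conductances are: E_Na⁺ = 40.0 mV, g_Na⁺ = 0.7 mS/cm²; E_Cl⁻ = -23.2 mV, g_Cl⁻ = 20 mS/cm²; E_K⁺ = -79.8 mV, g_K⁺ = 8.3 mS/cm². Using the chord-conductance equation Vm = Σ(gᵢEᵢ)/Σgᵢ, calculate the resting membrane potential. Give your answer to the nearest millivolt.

-38 mV

Σ gᵢEᵢ = 0.7·(40.0) + 20·(-23.2) + 8.3·(-79.8) = -1098.34
Σ gᵢ = 0.7 + 20 + 8.3 = 29
Vm = -1098.34 / 29 = -37.87 mV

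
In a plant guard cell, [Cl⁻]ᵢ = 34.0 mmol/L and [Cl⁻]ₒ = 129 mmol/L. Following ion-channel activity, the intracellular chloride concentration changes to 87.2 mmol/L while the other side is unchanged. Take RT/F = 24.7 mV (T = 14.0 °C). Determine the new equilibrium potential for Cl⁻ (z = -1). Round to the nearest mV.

After the shift: [Cl⁻]_out = 129, [Cl⁻]_in = 87.2 mmol/L.
E_new = (24.7/-1)·ln(129/87.2) = -24.70 · (0.3916) = -9.67 mV

-10 mV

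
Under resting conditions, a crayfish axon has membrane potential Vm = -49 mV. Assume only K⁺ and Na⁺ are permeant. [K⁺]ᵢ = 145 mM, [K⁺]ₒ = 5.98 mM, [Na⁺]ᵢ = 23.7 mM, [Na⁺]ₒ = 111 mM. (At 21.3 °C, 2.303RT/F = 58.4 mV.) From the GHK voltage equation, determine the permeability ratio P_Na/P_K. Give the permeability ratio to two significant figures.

0.14

Let α = P_Na/P_K. GHK: Vm = 58.4·log₁₀[(Kₒ + α·Naₒ)/(Kᵢ + α·Naᵢ)].
10^(Vm/58.4) = 10^(-49.0/58.4) = 0.14486
So 0.14486·(Kᵢ + α·Naᵢ) = Kₒ + α·Naₒ → α = (0.14486·145.0 − 5.98) / (111.0 − 0.14486·23.7)
α = (21.01 − 5.98) / (111.0 − 3.433) = 15.03/107.6 = 0.1397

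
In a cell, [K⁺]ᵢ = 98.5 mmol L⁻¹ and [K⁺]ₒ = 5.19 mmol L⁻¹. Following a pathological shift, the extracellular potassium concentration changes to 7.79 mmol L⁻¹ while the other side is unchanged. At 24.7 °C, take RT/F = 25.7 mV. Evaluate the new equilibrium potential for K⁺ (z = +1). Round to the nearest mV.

-65 mV

After the shift: [K⁺]_out = 7.79, [K⁺]_in = 98.5 mmol L⁻¹.
E_new = (25.7/1)·ln(7.79/98.5) = 25.70 · (-2.5372) = -65.21 mV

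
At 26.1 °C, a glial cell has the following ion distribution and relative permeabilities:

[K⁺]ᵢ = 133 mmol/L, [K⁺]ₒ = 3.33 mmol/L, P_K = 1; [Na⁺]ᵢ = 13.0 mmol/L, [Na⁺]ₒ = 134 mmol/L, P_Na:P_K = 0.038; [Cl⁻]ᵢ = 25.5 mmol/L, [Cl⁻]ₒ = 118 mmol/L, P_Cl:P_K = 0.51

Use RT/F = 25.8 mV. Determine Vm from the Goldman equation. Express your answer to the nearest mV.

-57 mV

Vm = 25.8 · ln[(Σ P·[cation]ₒ + Σ P·[anion]ᵢ) / (Σ P·[cation]ᵢ + Σ P·[anion]ₒ)]
Numerator = 1×3.33 + 0.038×134 + 0.51×25.5 = 21.43
Denominator = 1×133 + 0.038×13.0 + 0.51×118 = 193.7
Vm = 25.8 · ln(0.11063) = 25.8 × (-2.2015) = -56.80 mV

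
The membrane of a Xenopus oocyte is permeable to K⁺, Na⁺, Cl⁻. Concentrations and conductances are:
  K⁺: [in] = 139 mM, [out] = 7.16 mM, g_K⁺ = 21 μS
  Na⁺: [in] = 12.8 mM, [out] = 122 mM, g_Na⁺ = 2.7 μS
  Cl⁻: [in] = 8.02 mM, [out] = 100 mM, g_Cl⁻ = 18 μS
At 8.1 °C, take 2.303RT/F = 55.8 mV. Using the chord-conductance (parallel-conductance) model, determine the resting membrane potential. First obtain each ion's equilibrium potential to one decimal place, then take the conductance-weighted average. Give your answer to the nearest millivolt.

-59 mV

E_K⁺ = (55.8/1)·log₁₀(7.16/139) = -71.9 mV
E_Na⁺ = (55.8/1)·log₁₀(122/12.8) = 54.6 mV
E_Cl⁻ = (55.8/-1)·log₁₀(100/8.02) = -61.1 mV
Vm = (Σ gᵢEᵢ)/(Σ gᵢ) = (21·-71.9 + 2.7·54.6 + 18·-61.1) / (21 + 2.7 + 18)
= -2462.28 / 41.7 = -59.05 mV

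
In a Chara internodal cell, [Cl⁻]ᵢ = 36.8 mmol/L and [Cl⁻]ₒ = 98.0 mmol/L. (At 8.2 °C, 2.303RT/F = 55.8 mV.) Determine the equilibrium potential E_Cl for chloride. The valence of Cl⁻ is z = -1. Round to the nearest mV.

-24 mV

E = (55.8/z) · log₁₀([Cl⁻]_out/[Cl⁻]_in) with z = -1.
For an anion, dividing by z = -1 reverses the sign.
= (55.8/-1) · log₁₀(98.0/36.8) = -55.80 · log₁₀(2.663)
= -55.80 · (0.4254) = -23.74 mV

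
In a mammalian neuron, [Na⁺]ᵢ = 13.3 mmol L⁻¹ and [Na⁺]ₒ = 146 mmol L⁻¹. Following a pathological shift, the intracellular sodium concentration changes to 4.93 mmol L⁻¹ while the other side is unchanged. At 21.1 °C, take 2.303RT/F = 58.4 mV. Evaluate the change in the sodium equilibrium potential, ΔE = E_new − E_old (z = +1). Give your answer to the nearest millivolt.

E_old = (58.4/1)·log₁₀(146/13.3) = 60.77 mV
E_new = (58.4/1)·log₁₀(146/4.93) = 85.94 mV
ΔE = 85.94 − (60.77) = 25.17 mV

25 mV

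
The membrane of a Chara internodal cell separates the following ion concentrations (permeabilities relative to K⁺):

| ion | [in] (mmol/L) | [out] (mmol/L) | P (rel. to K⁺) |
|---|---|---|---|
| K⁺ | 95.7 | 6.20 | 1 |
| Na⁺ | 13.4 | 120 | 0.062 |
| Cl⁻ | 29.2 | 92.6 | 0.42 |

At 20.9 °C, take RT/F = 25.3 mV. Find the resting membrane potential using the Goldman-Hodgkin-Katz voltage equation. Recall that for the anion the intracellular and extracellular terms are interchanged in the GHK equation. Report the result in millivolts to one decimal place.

Vm = 25.3 · ln[(Σ P·[cation]ₒ + Σ P·[anion]ᵢ) / (Σ P·[cation]ᵢ + Σ P·[anion]ₒ)]
Numerator = 1×6.20 + 0.062×120 + 0.42×29.2 = 25.9
Denominator = 1×95.7 + 0.062×13.4 + 0.42×92.6 = 135.4
Vm = 25.3 · ln(0.19128) = 25.3 × (-1.6540) = -41.85 mV

-41.8 mV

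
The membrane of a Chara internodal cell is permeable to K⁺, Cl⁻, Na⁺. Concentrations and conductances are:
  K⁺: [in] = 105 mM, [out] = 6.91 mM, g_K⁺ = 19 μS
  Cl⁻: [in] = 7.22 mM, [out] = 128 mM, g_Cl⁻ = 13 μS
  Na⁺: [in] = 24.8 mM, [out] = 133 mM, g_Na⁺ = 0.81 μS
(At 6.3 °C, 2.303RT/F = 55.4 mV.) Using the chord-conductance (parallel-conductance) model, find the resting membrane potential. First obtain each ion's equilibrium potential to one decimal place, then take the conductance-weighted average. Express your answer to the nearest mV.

-64 mV

E_K⁺ = (55.4/1)·log₁₀(6.91/105) = -65.5 mV
E_Cl⁻ = (55.4/-1)·log₁₀(128/7.22) = -69.2 mV
E_Na⁺ = (55.4/1)·log₁₀(133/24.8) = 40.4 mV
Vm = (Σ gᵢEᵢ)/(Σ gᵢ) = (19·-65.5 + 13·-69.2 + 0.81·40.4) / (19 + 13 + 0.81)
= -2111.38 / 32.81 = -64.35 mV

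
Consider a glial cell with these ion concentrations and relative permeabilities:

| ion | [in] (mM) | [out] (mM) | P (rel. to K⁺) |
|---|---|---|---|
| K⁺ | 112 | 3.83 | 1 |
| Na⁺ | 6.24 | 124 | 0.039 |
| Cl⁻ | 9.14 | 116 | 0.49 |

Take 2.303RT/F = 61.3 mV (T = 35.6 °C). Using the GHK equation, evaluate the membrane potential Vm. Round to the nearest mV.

-68 mV

Vm = 61.3 · log₁₀[(Σ P·[cation]ₒ + Σ P·[anion]ᵢ) / (Σ P·[cation]ᵢ + Σ P·[anion]ₒ)]
Numerator = 1×3.83 + 0.039×124 + 0.49×9.14 = 13.14
Denominator = 1×112 + 0.039×6.24 + 0.49×116 = 169.1
Vm = 61.3 · log₁₀(0.07774) = 61.3 × (-1.1094) = -68.00 mV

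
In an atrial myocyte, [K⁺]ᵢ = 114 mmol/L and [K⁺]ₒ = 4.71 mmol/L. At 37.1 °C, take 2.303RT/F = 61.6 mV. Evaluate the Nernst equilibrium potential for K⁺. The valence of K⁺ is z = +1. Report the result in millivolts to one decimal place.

-85.2 mV

E = (61.6/z) · log₁₀([K⁺]_out/[K⁺]_in) with z = +1.
= (61.6/1) · log₁₀(4.71/114) = 61.60 · log₁₀(0.04132)
= 61.60 · (-1.3839) = -85.25 mV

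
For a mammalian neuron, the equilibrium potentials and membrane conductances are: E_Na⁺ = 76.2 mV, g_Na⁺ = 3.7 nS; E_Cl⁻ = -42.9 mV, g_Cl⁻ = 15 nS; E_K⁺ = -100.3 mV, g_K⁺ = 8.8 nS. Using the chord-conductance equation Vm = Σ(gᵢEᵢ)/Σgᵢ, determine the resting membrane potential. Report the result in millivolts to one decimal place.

Σ gᵢEᵢ = 3.7·(76.2) + 15·(-42.9) + 8.8·(-100.3) = -1244.20
Σ gᵢ = 3.7 + 15 + 8.8 = 27.5
Vm = -1244.20 / 27.5 = -45.24 mV

-45.2 mV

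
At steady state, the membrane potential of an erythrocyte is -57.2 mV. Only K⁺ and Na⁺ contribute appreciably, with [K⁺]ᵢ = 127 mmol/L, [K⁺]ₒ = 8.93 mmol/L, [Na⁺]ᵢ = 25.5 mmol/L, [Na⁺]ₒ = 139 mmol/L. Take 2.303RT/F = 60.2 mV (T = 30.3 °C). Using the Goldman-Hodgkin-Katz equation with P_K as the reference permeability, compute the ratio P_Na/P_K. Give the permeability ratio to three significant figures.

Let α = P_Na/P_K. GHK: Vm = 60.2·log₁₀[(Kₒ + α·Naₒ)/(Kᵢ + α·Naᵢ)].
10^(Vm/60.2) = 10^(-57.2/60.2) = 0.11216
So 0.11216·(Kᵢ + α·Naᵢ) = Kₒ + α·Naₒ → α = (0.11216·127.0 − 8.93) / (139.0 − 0.11216·25.5)
α = (14.24 − 8.93) / (139.0 − 2.86) = 5.314/136.1 = 0.03903

0.0390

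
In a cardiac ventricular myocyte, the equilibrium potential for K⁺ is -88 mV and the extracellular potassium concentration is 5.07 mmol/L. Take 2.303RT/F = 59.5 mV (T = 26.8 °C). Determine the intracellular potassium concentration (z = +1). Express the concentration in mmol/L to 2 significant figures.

Nernst: E = (59.5/1) · log₁₀([out]/[in]), so log₁₀([out]/[in]) = -88.0 × 1 / 59.5 = -1.4790.
[out]/[in] = 10^(-1.4790) = 0.03319.
[in] = 5.07 / 0.03319 = 152.8 mmol/L.

150 mmol/L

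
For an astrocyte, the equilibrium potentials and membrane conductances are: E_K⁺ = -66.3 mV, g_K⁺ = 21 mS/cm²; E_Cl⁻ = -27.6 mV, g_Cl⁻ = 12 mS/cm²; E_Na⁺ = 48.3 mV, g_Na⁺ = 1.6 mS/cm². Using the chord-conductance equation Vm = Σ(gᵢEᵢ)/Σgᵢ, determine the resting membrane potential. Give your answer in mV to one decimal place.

Σ gᵢEᵢ = 21·(-66.3) + 12·(-27.6) + 1.6·(48.3) = -1646.22
Σ gᵢ = 21 + 12 + 1.6 = 34.6
Vm = -1646.22 / 34.6 = -47.58 mV

-47.6 mV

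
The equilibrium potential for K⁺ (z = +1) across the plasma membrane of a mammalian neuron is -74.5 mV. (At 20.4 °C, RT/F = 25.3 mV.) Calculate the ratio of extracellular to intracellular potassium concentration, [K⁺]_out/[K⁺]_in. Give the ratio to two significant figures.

0.053

ln([out]/[in]) = E·z/(25.3) = -74.5 × 1 / 25.3 = -2.9447
[out]/[in] = e^(-2.9447) = 0.05262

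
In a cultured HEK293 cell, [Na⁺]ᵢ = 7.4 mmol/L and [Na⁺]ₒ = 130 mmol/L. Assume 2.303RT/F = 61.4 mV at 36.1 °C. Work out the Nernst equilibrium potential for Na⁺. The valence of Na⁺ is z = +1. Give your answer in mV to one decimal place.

76.4 mV

E = (61.4/z) · log₁₀([Na⁺]_out/[Na⁺]_in) with z = +1.
= (61.4/1) · log₁₀(130/7.4) = 61.40 · log₁₀(17.57)
= 61.40 · (1.2447) = 76.43 mV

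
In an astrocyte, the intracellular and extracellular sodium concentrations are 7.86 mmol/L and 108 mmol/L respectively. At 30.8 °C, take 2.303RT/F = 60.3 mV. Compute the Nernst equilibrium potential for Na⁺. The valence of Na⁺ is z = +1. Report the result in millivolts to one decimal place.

E = (60.3/z) · log₁₀([Na⁺]_out/[Na⁺]_in) with z = +1.
= (60.3/1) · log₁₀(108/7.86) = 60.30 · log₁₀(13.74)
= 60.30 · (1.1380) = 68.62 mV

68.6 mV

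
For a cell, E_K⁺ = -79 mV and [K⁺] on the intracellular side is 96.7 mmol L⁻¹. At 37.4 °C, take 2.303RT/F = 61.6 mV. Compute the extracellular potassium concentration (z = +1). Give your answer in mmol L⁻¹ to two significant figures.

Nernst: E = (61.6/1) · log₁₀([out]/[in]), so log₁₀([out]/[in]) = -79.0 × 1 / 61.6 = -1.2825.
[out]/[in] = 10^(-1.2825) = 0.05218.
[out] = 0.05218 × 96.7 = 5.046 mmol L⁻¹.

5.0 mmol L⁻¹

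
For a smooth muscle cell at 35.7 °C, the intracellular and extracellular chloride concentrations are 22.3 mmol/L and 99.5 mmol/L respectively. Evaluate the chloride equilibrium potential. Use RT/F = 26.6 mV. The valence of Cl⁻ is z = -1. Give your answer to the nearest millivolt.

-40 mV

E = (26.6/z) · ln([Cl⁻]_out/[Cl⁻]_in) with z = -1.
For an anion, dividing by z = -1 reverses the sign.
= (26.6/-1) · ln(99.5/22.3) = -26.60 · ln(4.462)
= -26.60 · (1.4956) = -39.78 mV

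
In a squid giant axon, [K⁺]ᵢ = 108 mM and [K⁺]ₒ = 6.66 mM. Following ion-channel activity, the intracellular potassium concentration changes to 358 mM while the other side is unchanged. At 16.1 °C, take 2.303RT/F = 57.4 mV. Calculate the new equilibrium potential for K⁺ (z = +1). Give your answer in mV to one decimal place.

After the shift: [K⁺]_out = 6.66, [K⁺]_in = 358 mM.
E_new = (57.4/1)·log₁₀(6.66/358) = 57.40 · (-1.7304) = -99.33 mV

-99.3 mV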